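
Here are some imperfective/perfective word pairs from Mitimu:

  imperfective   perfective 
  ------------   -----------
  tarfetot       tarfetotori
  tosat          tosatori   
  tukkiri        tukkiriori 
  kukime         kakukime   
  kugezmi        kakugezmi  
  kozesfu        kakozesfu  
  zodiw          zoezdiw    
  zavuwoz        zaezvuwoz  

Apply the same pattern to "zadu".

zaezdu

tukkiri and kugezmi both end in -i yet inflect differently (tukkiriori, kakugezmi), so the final letter is not what conditions the rule; the first letter is.
"zadu" begins with z-. The stems beginning with z- (zodiw → zoezdiw, zavuwoz → zaezvuwoz) insert -ez- after the first vowel.
The other patterns: stems beginning with t- add -ori; stems beginning with k- add the prefix ka-.
So zadu → zaezdu.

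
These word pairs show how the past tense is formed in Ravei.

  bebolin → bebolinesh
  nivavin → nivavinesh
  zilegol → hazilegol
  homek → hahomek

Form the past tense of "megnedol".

hamegnedol

bebolin and zilegol both have 3 vowels yet inflect differently (bebolinesh, hazilegol), so the number of vowels is not what conditions the rule; the final letter is.
"megnedol" ends in -l. The one such stem in the data (zilegol → hazilegol) adds the prefix ha-, so the same rule applies.
The other pattern: stems ending in -n add -esh.
So megnedol → hamegnedol.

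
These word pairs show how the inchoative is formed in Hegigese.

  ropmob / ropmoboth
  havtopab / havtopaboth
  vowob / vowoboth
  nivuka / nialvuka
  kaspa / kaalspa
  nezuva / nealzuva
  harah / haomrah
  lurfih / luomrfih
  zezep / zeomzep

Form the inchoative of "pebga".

pealbga

"pebga" ends in -a. The stems ending in -a (nivuka → nialvuka, kaspa → kaalspa, nezuva → nealzuva) insert -al- after the first vowel.
The other patterns: stems ending in -b add -oth; stems ending in -h or -p insert -om- after the first vowel.
So pebga → pealbga.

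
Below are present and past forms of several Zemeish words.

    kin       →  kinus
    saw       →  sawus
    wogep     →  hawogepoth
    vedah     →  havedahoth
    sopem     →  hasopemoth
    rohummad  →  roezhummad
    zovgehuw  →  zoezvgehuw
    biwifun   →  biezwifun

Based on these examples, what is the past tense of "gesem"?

saw and zovgehuw both end in -w yet inflect differently (sawus, zoezvgehuw), so the final letter is not what conditions the rule; the number of vowels is.
"gesem" has 2 vowels. The stems with 2 vowels (wogep → hawogepoth, vedah → havedahoth, sopem → hasopemoth) add ha- … -oth around the stem.
The other patterns: stems with 1 vowel add -us; stems with 3 vowels insert -ez- after the first vowel.
So gesem → hagesemoth.

hagesemoth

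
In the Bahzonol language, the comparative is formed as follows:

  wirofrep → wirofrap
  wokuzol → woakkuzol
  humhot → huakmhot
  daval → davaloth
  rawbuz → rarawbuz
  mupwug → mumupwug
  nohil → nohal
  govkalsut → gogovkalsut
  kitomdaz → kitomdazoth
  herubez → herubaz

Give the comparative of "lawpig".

lawpag

"lawpig" has last vowel 'i'. The one such stem in the data (nohil → nohal) changes the last vowel to 'a' (as do wirofrep, herubez), so the same rule applies.
The other patterns: stems whose last vowel is 'o' insert -ak- after the first vowel; stems whose last vowel is 'a' add -oth; stems whose last vowel is 'u' repeat the first consonant+vowel as a prefix.
So lawpig → lawpag.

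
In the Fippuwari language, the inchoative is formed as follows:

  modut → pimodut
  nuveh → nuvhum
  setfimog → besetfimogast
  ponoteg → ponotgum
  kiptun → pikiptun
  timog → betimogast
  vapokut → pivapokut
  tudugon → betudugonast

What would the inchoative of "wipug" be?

piwipug

tudugon and kiptun both end in -n yet inflect differently (betudugonast, pikiptun), so the final letter is not what conditions the rule; the last vowel is.
"wipug" has last vowel 'u'. The stems whose last vowel is 'u' (vapokut → pivapokut, modut → pimodut, kiptun → pikiptun) add the prefix pi-.
So wipug → piwipug.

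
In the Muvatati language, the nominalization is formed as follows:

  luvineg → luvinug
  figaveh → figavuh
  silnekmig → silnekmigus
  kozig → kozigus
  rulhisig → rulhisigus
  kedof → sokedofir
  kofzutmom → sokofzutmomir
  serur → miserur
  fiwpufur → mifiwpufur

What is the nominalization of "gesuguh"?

migesuguh

luvineg and silnekmig both end in -g yet inflect differently (luvinug, silnekmigus), so the final letter is not what conditions the rule; the last vowel is.
"gesuguh" has last vowel 'u'. The stems whose last vowel is 'u' (serur → miserur, fiwpufur → mifiwpufur) add the prefix mi-.
So gesuguh → migesuguh.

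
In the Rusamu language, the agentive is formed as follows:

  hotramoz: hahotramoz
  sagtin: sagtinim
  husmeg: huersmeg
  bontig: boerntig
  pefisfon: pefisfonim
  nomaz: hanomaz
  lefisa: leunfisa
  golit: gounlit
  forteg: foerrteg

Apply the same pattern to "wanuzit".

waunnuzit

bontig and sagtin both have last vowel 'i' yet inflect differently (boerntig, sagtinim), so the last vowel is not what conditions the rule; the final letter is.
"wanuzit" ends in -t. The one such stem in the data (golit → gounlit) inserts -un- after the first vowel (as does lefisa), so the same rule applies.
The other patterns: stems ending in -g insert -er- after the first vowel; stems ending in -n add -im; stems ending in -z add the prefix ha-.
So wanuzit → waunnuzit.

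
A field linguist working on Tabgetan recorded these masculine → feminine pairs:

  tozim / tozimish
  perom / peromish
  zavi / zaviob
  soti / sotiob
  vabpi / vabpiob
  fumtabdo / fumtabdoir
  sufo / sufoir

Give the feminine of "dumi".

tozim and zavi both have last vowel 'i' yet inflect differently (tozimish, zaviob), so the last vowel is not what conditions the rule; the final letter is.
"dumi" ends in -i. The stems ending in -i (zavi → zaviob, soti → sotiob, vabpi → vabpiob) add -ob.
So dumi → dumiob.

dumiob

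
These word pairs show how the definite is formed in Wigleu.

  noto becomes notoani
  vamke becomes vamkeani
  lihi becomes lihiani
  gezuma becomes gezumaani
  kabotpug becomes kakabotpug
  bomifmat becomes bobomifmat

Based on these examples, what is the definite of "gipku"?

gezuma and bomifmat both have last vowel 'a' yet inflect differently (gezumaani, bobomifmat), so the last vowel is not what conditions the rule; whether the stem ends in a vowel or a consonant is.
"gipku" ends in a vowel. The stems ending in a vowel (noto → notoani, vamke → vamkeani, lihi → lihiani) add -ani.
The other pattern: stems ending in a consonant repeat the first consonant+vowel as a prefix.
So gipku → gipkuani.

gipkuani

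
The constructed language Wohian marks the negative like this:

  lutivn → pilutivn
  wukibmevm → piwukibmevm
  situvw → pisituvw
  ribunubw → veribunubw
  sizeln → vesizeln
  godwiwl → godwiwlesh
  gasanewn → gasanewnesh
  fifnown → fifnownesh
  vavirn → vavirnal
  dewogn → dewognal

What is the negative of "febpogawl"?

"febpogawl" has second-to-last letter 'w'. The stems whose second-to-last letter is 'w' (godwiwl → godwiwlesh, gasanewn → gasanewnesh, fifnown → fifnownesh) add -esh.
The other patterns: stems whose second-to-last letter is 'v' add the prefix pi-; stems whose second-to-last letter is 'b' or 'l' add the prefix ve-; stems whose second-to-last letter is 'g' or 'r' add -al.
So febpogawl → febpogawlesh.

febpogawlesh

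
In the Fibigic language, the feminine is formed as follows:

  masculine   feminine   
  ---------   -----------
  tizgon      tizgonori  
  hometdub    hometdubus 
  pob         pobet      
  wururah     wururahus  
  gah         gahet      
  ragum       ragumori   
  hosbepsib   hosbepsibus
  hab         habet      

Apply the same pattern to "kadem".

kademori

pob and hometdub both end in -b yet inflect differently (pobet, hometdubus), so the final letter is not what conditions the rule; the number of vowels is.
"kadem" has 2 vowels. The stems with 2 vowels (tizgon → tizgonori, ragum → ragumori) add -ori.
The other patterns: stems with 1 vowel add -et; stems with 3 vowels add -us.
So kadem → kademori.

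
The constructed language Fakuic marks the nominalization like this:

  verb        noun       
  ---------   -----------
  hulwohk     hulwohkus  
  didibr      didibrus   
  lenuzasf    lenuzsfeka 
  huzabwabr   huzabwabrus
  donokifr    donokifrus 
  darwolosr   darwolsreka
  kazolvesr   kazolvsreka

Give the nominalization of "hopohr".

darwolosr and donokifr both end in -r yet inflect differently (darwolsreka, donokifrus), so the final letter is not what conditions the rule; the second-to-last letter is.
"hopohr" has second-to-last letter 'h'. The one such stem in the data (hulwohk → hulwohkus) adds -us, so the same rule applies.
The other pattern: stems whose second-to-last letter is 's' delete the last vowel and add -eka.
So hopohr → hopohrus.

hopohrus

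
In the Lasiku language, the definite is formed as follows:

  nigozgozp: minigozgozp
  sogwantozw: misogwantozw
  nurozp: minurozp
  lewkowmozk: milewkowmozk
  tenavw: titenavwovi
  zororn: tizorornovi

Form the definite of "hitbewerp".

tihitbewerpovi

sogwantozw and tenavw both end in -w yet inflect differently (misogwantozw, titenavwovi), so the final letter is not what conditions the rule; the second-to-last letter is.
"hitbewerp" has second-to-last letter 'r'. The one such stem in the data (zororn → tizorornovi) adds ti- … -ovi around the stem, so the same rule applies.
The other pattern: stems whose second-to-last letter is 'z' add the prefix mi-.
So hitbewerp → tihitbewerpovi.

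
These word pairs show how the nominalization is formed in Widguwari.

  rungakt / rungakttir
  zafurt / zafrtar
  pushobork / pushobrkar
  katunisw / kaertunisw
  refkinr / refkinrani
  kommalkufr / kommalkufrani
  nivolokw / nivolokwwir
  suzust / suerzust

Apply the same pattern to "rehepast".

nivolokw and katunisw both end in -w yet inflect differently (nivolokwwir, kaertunisw), so the final letter is not what conditions the rule; the second-to-last letter is.
"rehepast" has second-to-last letter 's'. The stems whose second-to-last letter is 's' (katunisw → kaertunisw, suzust → suerzust) insert -er- after the first vowel.
The other patterns: stems whose second-to-last letter is 'k' double the final consonant and add -ir; stems whose second-to-last letter is 'r' delete the last vowel and add -ar; stems whose second-to-last letter is 'f' or 'n' add -ani.
So rehepast → reerhepast.

reerhepast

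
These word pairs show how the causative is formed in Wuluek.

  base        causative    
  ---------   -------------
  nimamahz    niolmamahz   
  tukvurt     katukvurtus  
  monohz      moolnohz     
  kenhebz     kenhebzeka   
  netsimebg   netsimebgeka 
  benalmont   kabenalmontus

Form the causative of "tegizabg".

tegizabgeka

"tegizabg" has second-to-last letter 'b'. The stems whose second-to-last letter is 'b' (netsimebg → netsimebgeka, kenhebz → kenhebzeka) add -eka.
So tegizabg → tegizabgeka.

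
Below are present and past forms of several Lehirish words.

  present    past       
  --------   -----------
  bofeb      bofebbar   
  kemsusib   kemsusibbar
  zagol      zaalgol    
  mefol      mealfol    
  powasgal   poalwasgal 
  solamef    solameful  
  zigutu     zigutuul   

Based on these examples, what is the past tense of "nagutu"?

bofeb and solamef both have last vowel 'e' yet inflect differently (bofebbar, solameful), so the last vowel is not what conditions the rule; the final letter is.
"nagutu" ends in -u. The one such stem in the data (zigutu → zigutuul) adds -ul, so the same rule applies.
So nagutu → nagutuul.

nagutuul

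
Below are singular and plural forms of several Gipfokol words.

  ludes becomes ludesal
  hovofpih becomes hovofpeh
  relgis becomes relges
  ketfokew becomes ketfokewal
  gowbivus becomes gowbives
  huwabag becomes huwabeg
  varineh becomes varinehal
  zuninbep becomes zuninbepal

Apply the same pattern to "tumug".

tumeg

ludes and gowbivus both end in -s yet inflect differently (ludesal, gowbives), so the final letter is not what conditions the rule; the last vowel is.
"tumug" has last vowel 'u'. The one such stem in the data (gowbivus → gowbives) changes the last vowel to 'e' (as do hovofpih, relgis), so the same rule applies.
The other pattern: stems whose last vowel is 'e' add -al.
So tumug → tumeg.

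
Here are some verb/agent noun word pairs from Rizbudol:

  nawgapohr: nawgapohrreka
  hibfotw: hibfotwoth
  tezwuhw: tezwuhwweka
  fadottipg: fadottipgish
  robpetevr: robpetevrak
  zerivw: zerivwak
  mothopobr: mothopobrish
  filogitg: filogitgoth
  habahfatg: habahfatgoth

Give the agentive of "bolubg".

bolubgish

hibfotw and tezwuhw both end in -w yet inflect differently (hibfotwoth, tezwuhwweka), so the final letter is not what conditions the rule; the second-to-last letter is.
"bolubg" has second-to-last letter 'b'. The one such stem in the data (mothopobr → mothopobrish) adds -ish, so the same rule applies.
The other patterns: stems whose second-to-last letter is 't' add -oth; stems whose second-to-last letter is 'h' double the final consonant and add -eka; stems whose second-to-last letter is 'v' add -ak.
So bolubg → bolubgish.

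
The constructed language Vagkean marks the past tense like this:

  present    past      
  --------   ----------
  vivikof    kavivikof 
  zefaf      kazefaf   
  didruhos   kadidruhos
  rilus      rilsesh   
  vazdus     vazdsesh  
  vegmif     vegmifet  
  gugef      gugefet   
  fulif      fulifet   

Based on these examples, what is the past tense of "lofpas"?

kalofpas

didruhos and rilus both end in -s yet inflect differently (kadidruhos, rilsesh), so the final letter is not what conditions the rule; the last vowel is.
"lofpas" has last vowel 'a'. The one such stem in the data (zefaf → kazefaf) adds the prefix ka-, so the same rule applies.
The other patterns: stems whose last vowel is 'u' delete the last vowel and add -esh; stems whose last vowel is 'e' or 'i' add -et.
So lofpas → kalofpas.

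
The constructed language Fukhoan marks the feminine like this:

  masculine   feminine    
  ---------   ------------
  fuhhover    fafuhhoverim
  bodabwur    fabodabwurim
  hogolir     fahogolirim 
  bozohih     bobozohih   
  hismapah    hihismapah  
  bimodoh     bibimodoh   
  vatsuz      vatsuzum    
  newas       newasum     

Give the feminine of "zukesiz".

hogolir and bozohih both have last vowel 'i' yet inflect differently (fahogolirim, bobozohih), so the last vowel is not what conditions the rule; the final letter is.
"zukesiz" ends in -z. The one such stem in the data (vatsuz → vatsuzum) adds -um, so the same rule applies.
The other patterns: stems ending in -r add fa- … -im around the stem; stems ending in -h repeat the first consonant+vowel as a prefix.
So zukesiz → zukesizum.

zukesizum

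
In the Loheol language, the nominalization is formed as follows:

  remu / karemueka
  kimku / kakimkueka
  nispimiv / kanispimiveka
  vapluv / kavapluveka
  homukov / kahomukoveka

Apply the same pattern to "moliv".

Every pair shown (remu → karemueka, kimku → kakimkueka, nispimiv → kanispimiveka, …) follows the same rule: add ka- … -eka around the stem.
So moliv → kamoliveka.

kamoliveka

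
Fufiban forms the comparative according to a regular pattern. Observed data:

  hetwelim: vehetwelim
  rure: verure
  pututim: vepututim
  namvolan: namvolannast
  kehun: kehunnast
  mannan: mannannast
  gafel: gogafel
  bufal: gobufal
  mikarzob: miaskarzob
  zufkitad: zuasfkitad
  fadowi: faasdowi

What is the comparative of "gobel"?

rure and gafel both have last vowel 'e' yet inflect differently (verure, gogafel), so the last vowel is not what conditions the rule; the final letter is.
"gobel" ends in -l. The stems ending in -l (gafel → gogafel, bufal → gobufal) add the prefix go-.
The other patterns: stems ending in -e or -m add the prefix ve-; stems ending in -n double the final consonant and add -ast; stems ending in -b, -d or -i insert -as- after the first vowel.
So gobel → gogobel.

gogobel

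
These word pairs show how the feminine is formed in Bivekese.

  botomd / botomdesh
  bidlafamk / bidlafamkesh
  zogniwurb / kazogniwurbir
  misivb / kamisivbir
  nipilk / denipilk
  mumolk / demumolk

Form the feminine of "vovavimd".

vovavimdesh

bidlafamk and mumolk both end in -k yet inflect differently (bidlafamkesh, demumolk), so the final letter is not what conditions the rule; the second-to-last letter is.
"vovavimd" has second-to-last letter 'm'. The stems whose second-to-last letter is 'm' (bidlafamk → bidlafamkesh, botomd → botomdesh) add -esh.
The other patterns: stems whose second-to-last letter is 'l' add the prefix de-; stems whose second-to-last letter is 'r' or 'v' add ka- … -ir around the stem.
So vovavimd → vovavimdesh.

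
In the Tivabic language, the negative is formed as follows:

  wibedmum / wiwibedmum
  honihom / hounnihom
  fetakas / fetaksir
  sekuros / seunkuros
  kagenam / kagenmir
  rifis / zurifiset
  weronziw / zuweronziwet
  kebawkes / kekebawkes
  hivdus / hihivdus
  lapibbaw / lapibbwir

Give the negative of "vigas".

vigsir

fetakas and rifis both end in -s yet inflect differently (fetaksir, zurifiset), so the final letter is not what conditions the rule; the last vowel is.
"vigas" has last vowel 'a'. The stems whose last vowel is 'a' (fetakas → fetaksir, lapibbaw → lapibbwir, kagenam → kagenmir) delete the last vowel and add -ir.
The other patterns: stems whose last vowel is 'i' add zu- … -et around the stem; stems whose last vowel is 'o' insert -un- after the first vowel; stems whose last vowel is 'e' or 'u' repeat the first consonant+vowel as a prefix.
So vigas → vigsir.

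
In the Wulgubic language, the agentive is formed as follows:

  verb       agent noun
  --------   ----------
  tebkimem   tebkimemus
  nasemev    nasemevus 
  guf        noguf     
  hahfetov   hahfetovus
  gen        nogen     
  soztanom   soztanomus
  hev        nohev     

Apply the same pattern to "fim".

hev and hahfetov both end in -v yet inflect differently (nohev, hahfetovus), so the final letter is not what conditions the rule; the number of vowels is.
"fim" has 1 vowel. The stems with 1 vowel (hev → nohev, gen → nogen, guf → noguf) add the prefix no-.
So fim → nofim.

nofim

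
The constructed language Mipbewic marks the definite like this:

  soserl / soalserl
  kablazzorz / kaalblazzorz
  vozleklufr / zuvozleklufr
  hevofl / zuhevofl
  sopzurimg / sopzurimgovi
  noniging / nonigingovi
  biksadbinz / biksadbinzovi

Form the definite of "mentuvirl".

mealntuvirl

soserl and hevofl both end in -l yet inflect differently (soalserl, zuhevofl), so the final letter is not what conditions the rule; the second-to-last letter is.
"mentuvirl" has second-to-last letter 'r'. The stems whose second-to-last letter is 'r' (soserl → soalserl, kablazzorz → kaalblazzorz) insert -al- after the first vowel.
The other patterns: stems whose second-to-last letter is 'f' add the prefix zu-; stems whose second-to-last letter is 'm' or 'n' add -ovi.
So mentuvirl → mealntuvirl.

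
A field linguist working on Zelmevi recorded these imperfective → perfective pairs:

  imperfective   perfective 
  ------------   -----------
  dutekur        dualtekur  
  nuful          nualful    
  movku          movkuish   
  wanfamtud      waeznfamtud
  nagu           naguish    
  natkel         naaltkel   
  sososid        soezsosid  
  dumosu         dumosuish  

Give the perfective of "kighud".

kiezghud

wanfamtud and dumosu both have last vowel 'u' yet inflect differently (waeznfamtud, dumosuish), so the last vowel is not what conditions the rule; the final letter is.
"kighud" ends in -d. The stems ending in -d (sososid → soezsosid, wanfamtud → waeznfamtud) insert -ez- after the first vowel.
So kighud → kiezghud.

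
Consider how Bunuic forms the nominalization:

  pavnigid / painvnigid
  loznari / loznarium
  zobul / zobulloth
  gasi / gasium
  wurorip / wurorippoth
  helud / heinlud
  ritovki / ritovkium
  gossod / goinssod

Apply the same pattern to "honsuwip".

honsuwippoth

pavnigid and wurorip both have last vowel 'i' yet inflect differently (painvnigid, wurorippoth), so the last vowel is not what conditions the rule; the final letter is.
"honsuwip" ends in -p. The one such stem in the data (wurorip → wurorippoth) doubles the final consonant and adds -oth (as does zobul), so the same rule applies.
The other patterns: stems ending in -d insert -in- after the first vowel; stems ending in -i add -um.
So honsuwip → honsuwippoth.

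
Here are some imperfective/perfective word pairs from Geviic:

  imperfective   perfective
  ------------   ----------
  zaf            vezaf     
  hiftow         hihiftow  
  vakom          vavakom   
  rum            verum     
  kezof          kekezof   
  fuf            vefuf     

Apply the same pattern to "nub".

kezof and fuf both end in -f yet inflect differently (kekezof, vefuf), so the final letter is not what conditions the rule; the number of vowels is.
"nub" has 1 vowel. The stems with 1 vowel (fuf → vefuf, rum → verum, zaf → vezaf) add the prefix ve-.
The other pattern: stems with 2 vowels repeat the first consonant+vowel as a prefix.
So nub → venub.

venub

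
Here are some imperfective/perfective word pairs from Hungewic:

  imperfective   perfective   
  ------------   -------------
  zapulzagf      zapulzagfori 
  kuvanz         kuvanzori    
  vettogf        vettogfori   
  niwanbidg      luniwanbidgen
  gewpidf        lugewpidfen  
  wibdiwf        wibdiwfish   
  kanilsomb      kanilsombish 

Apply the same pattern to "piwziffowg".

piwziffowgish

zapulzagf and gewpidf both end in -f yet inflect differently (zapulzagfori, lugewpidfen), so the final letter is not what conditions the rule; the second-to-last letter is.
"piwziffowg" has second-to-last letter 'w'. The one such stem in the data (wibdiwf → wibdiwfish) adds -ish, so the same rule applies.
The other patterns: stems whose second-to-last letter is 'g' or 'n' add -ori; stems whose second-to-last letter is 'd' add lu- … -en around the stem.
So piwziffowg → piwziffowgish.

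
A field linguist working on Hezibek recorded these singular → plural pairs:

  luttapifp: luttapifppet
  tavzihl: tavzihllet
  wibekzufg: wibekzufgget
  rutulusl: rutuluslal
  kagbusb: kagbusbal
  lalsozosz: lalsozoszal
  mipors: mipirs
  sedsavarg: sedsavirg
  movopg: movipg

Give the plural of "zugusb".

zugusbal

tavzihl and rutulusl both end in -l yet inflect differently (tavzihllet, rutuluslal), so the final letter is not what conditions the rule; the second-to-last letter is.
"zugusb" has second-to-last letter 's'. The stems whose second-to-last letter is 's' (rutulusl → rutuluslal, kagbusb → kagbusbal, lalsozosz → lalsozoszal) add -al.
So zugusb → zugusbal.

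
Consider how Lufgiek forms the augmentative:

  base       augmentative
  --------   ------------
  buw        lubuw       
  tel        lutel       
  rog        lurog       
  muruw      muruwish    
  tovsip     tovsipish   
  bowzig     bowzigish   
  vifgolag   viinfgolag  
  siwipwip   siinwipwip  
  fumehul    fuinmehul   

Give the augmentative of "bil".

lubil

"bil" has 1 vowel. The stems with 1 vowel (buw → lubuw, tel → lutel, rog → lurog) add the prefix lu-.
The other patterns: stems with 2 vowels add -ish; stems with 3 vowels insert -in- after the first vowel.
So bil → lubil.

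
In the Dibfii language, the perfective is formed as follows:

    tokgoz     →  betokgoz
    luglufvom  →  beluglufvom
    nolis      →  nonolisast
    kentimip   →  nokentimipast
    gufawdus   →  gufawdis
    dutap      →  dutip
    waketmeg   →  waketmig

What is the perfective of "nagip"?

nonagipast

"nagip" has last vowel 'i'. The stems whose last vowel is 'i' (nolis → nonolisast, kentimip → nokentimipast) add no- … -ast around the stem.
So nagip → nonagipast.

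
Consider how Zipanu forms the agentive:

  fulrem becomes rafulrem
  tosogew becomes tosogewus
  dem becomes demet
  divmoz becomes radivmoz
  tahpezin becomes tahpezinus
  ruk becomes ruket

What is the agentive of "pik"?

dem and fulrem both end in -m yet inflect differently (demet, rafulrem), so the final letter is not what conditions the rule; the number of vowels is.
"pik" has 1 vowel. The stems with 1 vowel (ruk → ruket, dem → demet) add -et.
The other patterns: stems with 2 vowels add the prefix ra-; stems with 3 vowels add -us.
So pik → piket.

piket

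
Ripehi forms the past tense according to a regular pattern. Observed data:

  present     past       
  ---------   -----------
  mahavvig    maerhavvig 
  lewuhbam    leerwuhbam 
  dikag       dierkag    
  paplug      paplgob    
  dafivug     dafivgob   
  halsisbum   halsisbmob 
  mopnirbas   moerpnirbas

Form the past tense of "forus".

forsob

dafivug and dikag both end in -g yet inflect differently (dafivgob, dierkag), so the final letter is not what conditions the rule; the last vowel is.
"forus" has last vowel 'u'. The stems whose last vowel is 'u' (dafivug → dafivgob, halsisbum → halsisbmob, paplug → paplgob) delete the last vowel and add -ob.
The other pattern: stems whose last vowel is 'a' or 'i' insert -er- after the first vowel.
So forus → forsob.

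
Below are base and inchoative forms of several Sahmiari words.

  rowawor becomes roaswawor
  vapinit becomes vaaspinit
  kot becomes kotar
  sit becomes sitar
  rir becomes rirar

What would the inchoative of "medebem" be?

vapinit and kot both end in -t yet inflect differently (vaaspinit, kotar), so the final letter is not what conditions the rule; the number of vowels is.
"medebem" has 3 vowels. The stems with 3 vowels (rowawor → roaswawor, vapinit → vaaspinit) insert -as- after the first vowel.
The other pattern: stems with 1 vowel add -ar.
So medebem → measdebem.

measdebem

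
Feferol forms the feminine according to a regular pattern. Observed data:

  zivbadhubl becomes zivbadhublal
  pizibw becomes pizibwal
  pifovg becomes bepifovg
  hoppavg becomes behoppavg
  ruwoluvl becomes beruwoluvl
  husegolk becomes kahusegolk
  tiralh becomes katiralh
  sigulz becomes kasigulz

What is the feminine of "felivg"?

zivbadhubl and ruwoluvl both end in -l yet inflect differently (zivbadhublal, beruwoluvl), so the final letter is not what conditions the rule; the second-to-last letter is.
"felivg" has second-to-last letter 'v'. The stems whose second-to-last letter is 'v' (pifovg → bepifovg, hoppavg → behoppavg, ruwoluvl → beruwoluvl) add the prefix be-.
The other patterns: stems whose second-to-last letter is 'b' add -al; stems whose second-to-last letter is 'l' add the prefix ka-.
So felivg → befelivg.

befelivg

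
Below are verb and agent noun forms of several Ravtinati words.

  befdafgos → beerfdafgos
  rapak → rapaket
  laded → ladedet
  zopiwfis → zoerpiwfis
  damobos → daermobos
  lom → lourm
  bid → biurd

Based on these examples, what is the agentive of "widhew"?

bid and laded both end in -d yet inflect differently (biurd, ladedet), so the final letter is not what conditions the rule; the number of vowels is.
"widhew" has 2 vowels. The stems with 2 vowels (rapak → rapaket, laded → ladedet) add -et.
So widhew → widhewet.

widhewet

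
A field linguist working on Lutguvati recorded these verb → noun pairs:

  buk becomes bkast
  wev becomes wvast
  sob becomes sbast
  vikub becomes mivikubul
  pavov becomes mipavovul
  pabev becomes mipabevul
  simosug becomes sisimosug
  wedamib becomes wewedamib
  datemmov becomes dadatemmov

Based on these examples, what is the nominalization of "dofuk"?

midofukul

"dofuk" has 2 vowels. The stems with 2 vowels (vikub → mivikubul, pavov → mipavovul, pabev → mipabevul) add mi- … -ul around the stem.
So dofuk → midofukul.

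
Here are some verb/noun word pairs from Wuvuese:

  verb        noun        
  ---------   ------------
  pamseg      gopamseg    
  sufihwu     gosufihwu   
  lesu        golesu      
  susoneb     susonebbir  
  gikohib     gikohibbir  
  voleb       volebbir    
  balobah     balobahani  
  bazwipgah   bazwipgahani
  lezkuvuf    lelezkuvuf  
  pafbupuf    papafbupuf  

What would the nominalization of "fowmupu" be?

gofowmupu

pamseg and susoneb both have last vowel 'e' yet inflect differently (gopamseg, susonebbir), so the last vowel is not what conditions the rule; the final letter is.
"fowmupu" ends in -u. The stems ending in -u (sufihwu → gosufihwu, lesu → golesu) add the prefix go-.
The other patterns: stems ending in -b double the final consonant and add -ir; stems ending in -h add -ani; stems ending in -f repeat the first consonant+vowel as a prefix.
So fowmupu → gofowmupu.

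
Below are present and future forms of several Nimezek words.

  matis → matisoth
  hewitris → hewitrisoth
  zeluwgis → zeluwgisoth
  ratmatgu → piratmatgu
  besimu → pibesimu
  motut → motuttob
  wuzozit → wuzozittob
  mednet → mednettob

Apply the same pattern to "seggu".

piseggu

"seggu" ends in -u. The stems ending in -u (ratmatgu → piratmatgu, besimu → pibesimu) add the prefix pi-.
The other patterns: stems ending in -s add -oth; stems ending in -t double the final consonant and add -ob.
So seggu → piseggu.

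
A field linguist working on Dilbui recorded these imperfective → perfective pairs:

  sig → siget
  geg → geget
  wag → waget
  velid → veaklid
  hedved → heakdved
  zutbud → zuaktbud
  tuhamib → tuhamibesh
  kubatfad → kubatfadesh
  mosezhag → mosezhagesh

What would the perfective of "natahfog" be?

velid and kubatfad both end in -d yet inflect differently (veaklid, kubatfadesh), so the final letter is not what conditions the rule; the number of vowels is.
"natahfog" has 3 vowels. The stems with 3 vowels (tuhamib → tuhamibesh, kubatfad → kubatfadesh, mosezhag → mosezhagesh) add -esh.
So natahfog → natahfogesh.

natahfogesh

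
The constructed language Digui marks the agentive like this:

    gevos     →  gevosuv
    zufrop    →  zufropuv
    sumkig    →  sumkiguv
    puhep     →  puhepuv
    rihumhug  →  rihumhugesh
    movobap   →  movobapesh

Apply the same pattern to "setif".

setifuv

"setif" has 2 vowels. The stems with 2 vowels (gevos → gevosuv, zufrop → zufropuv, sumkig → sumkiguv) add -uv.
So setif → setifuv.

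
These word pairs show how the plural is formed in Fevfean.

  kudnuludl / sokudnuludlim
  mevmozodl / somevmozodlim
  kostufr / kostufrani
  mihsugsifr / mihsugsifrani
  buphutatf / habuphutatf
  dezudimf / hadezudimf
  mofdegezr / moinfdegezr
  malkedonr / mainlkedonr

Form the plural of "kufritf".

kostufr and mofdegezr both end in -r yet inflect differently (kostufrani, moinfdegezr), so the final letter is not what conditions the rule; the second-to-last letter is.
"kufritf" has second-to-last letter 't'. The one such stem in the data (buphutatf → habuphutatf) adds the prefix ha-, so the same rule applies.
So kufritf → hakufritf.

hakufritf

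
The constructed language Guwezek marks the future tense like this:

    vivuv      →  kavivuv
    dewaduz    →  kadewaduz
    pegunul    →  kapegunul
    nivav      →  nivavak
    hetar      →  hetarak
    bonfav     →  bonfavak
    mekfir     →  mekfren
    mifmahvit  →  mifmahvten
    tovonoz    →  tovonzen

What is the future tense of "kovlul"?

kakovlul

vivuv and nivav both end in -v yet inflect differently (kavivuv, nivavak), so the final letter is not what conditions the rule; the last vowel is.
"kovlul" has last vowel 'u'. The stems whose last vowel is 'u' (vivuv → kavivuv, dewaduz → kadewaduz, pegunul → kapegunul) add the prefix ka-.
So kovlul → kakovlul.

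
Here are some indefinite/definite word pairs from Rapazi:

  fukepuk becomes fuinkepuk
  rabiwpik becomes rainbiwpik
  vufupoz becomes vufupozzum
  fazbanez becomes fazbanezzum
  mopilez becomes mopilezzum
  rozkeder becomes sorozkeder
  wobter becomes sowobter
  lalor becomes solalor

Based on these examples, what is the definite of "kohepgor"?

fazbanez and rozkeder both have last vowel 'e' yet inflect differently (fazbanezzum, sorozkeder), so the last vowel is not what conditions the rule; the final letter is.
"kohepgor" ends in -r. The stems ending in -r (rozkeder → sorozkeder, wobter → sowobter, lalor → solalor) add the prefix so-.
The other patterns: stems ending in -k insert -in- after the first vowel; stems ending in -z double the final consonant and add -um.
So kohepgor → sokohepgor.

sokohepgor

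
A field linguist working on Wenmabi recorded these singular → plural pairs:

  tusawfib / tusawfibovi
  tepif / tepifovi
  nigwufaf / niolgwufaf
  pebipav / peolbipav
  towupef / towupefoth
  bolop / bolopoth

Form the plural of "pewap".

"pewap" has last vowel 'a'. The stems whose last vowel is 'a' (nigwufaf → niolgwufaf, pebipav → peolbipav) insert -ol- after the first vowel.
The other patterns: stems whose last vowel is 'i' add -ovi; stems whose last vowel is 'e' or 'o' add -oth.
So pewap → peolwap.

peolwap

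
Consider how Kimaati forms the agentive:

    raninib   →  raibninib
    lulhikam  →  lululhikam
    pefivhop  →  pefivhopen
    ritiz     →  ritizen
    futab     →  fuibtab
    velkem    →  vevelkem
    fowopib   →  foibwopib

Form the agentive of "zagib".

"zagib" ends in -b. The stems ending in -b (futab → fuibtab, fowopib → foibwopib, raninib → raibninib) insert -ib- after the first vowel.
So zagib → zaibgib.

zaibgib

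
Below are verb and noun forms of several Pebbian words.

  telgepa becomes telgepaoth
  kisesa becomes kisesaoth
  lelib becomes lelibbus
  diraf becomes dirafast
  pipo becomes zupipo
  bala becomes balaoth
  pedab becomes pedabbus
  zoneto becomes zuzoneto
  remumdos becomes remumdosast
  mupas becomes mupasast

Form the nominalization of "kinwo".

pedab and bala both have last vowel 'a' yet inflect differently (pedabbus, balaoth), so the last vowel is not what conditions the rule; the final letter is.
"kinwo" ends in -o. The stems ending in -o (pipo → zupipo, zoneto → zuzoneto) add the prefix zu-.
The other patterns: stems ending in -b double the final consonant and add -us; stems ending in -a add -oth; stems ending in -f or -s add -ast.
So kinwo → zukinwo.

zukinwo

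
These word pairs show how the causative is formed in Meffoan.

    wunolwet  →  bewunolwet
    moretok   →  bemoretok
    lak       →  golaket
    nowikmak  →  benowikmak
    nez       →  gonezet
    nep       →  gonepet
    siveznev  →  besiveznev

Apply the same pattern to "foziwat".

nowikmak and lak both end in -k yet inflect differently (benowikmak, golaket), so the final letter is not what conditions the rule; the number of vowels is.
"foziwat" has 3 vowels. The stems with 3 vowels (wunolwet → bewunolwet, nowikmak → benowikmak, moretok → bemoretok) add the prefix be-.
So foziwat → befoziwat.

befoziwat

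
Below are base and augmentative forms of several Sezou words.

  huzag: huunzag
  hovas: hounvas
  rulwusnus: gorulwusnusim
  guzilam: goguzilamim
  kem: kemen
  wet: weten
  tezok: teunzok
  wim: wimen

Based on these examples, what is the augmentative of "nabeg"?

naunbeg

"nabeg" has 2 vowels. The stems with 2 vowels (tezok → teunzok, huzag → huunzag, hovas → hounvas) insert -un- after the first vowel.
So nabeg → naunbeg.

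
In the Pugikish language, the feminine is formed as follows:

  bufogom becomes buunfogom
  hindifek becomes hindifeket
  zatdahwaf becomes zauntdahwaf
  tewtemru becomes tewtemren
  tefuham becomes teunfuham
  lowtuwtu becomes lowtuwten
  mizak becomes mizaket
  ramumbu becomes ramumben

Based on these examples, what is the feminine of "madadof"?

maundadof

mizak and tefuham both have last vowel 'a' yet inflect differently (mizaket, teunfuham), so the last vowel is not what conditions the rule; the final letter is.
"madadof" ends in -f. The one such stem in the data (zatdahwaf → zauntdahwaf) inserts -un- after the first vowel (as do bufogom, tefuham), so the same rule applies.
So madadof → maundadof.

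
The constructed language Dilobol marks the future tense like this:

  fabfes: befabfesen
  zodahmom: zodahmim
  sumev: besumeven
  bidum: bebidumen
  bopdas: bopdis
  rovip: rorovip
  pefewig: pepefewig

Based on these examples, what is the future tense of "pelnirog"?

bopdas and fabfes both end in -s yet inflect differently (bopdis, befabfesen), so the final letter is not what conditions the rule; the last vowel is.
"pelnirog" has last vowel 'o'. The one such stem in the data (zodahmom → zodahmim) changes the last vowel to 'i' (as does bopdas), so the same rule applies.
So pelnirog → pelnirig.

pelnirig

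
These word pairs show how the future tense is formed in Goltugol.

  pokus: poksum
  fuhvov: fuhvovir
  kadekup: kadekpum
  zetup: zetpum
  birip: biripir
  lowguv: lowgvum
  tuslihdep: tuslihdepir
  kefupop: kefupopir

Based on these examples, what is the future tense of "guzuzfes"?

zetup and tuslihdep both end in -p yet inflect differently (zetpum, tuslihdepir), so the final letter is not what conditions the rule; the last vowel is.
"guzuzfes" has last vowel 'e'. The one such stem in the data (tuslihdep → tuslihdepir) adds -ir, so the same rule applies.
The other pattern: stems whose last vowel is 'u' delete the last vowel and add -um.
So guzuzfes → guzuzfesir.

guzuzfesir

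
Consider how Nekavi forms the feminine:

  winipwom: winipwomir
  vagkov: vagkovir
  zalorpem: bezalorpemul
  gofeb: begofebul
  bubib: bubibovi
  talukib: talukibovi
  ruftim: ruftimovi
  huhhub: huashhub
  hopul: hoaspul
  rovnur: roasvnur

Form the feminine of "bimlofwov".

"bimlofwov" has last vowel 'o'. The stems whose last vowel is 'o' (winipwom → winipwomir, vagkov → vagkovir) add -ir.
The other patterns: stems whose last vowel is 'e' add be- … -ul around the stem; stems whose last vowel is 'i' add -ovi; stems whose last vowel is 'u' insert -as- after the first vowel.
So bimlofwov → bimlofwovir.

bimlofwovir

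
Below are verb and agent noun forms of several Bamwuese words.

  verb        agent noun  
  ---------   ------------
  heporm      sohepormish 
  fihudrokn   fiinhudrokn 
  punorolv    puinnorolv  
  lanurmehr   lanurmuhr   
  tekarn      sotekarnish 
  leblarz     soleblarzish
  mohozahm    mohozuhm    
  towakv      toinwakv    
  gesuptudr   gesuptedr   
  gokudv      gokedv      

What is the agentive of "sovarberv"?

sosovarbervish

tekarn and fihudrokn both end in -n yet inflect differently (sotekarnish, fiinhudrokn), so the final letter is not what conditions the rule; the second-to-last letter is.
"sovarberv" has second-to-last letter 'r'. The stems whose second-to-last letter is 'r' (tekarn → sotekarnish, heporm → sohepormish, leblarz → soleblarzish) add so- … -ish around the stem.
So sovarberv → sosovarbervish.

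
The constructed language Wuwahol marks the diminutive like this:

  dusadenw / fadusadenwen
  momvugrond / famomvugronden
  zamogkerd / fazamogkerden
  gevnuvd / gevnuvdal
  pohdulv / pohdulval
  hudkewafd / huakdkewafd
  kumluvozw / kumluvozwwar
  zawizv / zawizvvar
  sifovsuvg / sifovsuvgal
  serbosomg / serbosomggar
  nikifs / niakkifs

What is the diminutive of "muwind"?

"muwind" has second-to-last letter 'n'. The stems whose second-to-last letter is 'n' (dusadenw → fadusadenwen, momvugrond → famomvugronden) add fa- … -en around the stem.
So muwind → famuwinden.

famuwinden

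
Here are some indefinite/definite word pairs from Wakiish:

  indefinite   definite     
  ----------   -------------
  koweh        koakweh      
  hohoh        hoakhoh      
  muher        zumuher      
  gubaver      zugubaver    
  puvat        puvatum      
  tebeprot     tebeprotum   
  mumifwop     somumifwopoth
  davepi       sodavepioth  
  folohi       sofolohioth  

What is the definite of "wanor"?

koweh and muher both have last vowel 'e' yet inflect differently (koakweh, zumuher), so the last vowel is not what conditions the rule; the final letter is.
"wanor" ends in -r. The stems ending in -r (muher → zumuher, gubaver → zugubaver) add the prefix zu-.
So wanor → zuwanor.

zuwanor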